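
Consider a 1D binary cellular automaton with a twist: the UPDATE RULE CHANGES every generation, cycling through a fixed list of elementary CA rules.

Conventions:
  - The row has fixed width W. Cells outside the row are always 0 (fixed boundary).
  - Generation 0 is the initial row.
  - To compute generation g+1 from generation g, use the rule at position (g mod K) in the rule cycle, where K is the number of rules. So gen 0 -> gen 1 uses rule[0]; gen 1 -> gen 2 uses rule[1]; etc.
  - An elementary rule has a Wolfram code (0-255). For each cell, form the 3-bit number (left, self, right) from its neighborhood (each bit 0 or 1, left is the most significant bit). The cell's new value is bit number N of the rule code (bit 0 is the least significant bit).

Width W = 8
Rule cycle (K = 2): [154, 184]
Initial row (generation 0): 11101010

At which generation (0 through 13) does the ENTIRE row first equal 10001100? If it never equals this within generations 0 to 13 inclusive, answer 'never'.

Answer: never

Derivation:
Gen 0: 11101010
Gen 1 (rule 154): 11000001
Gen 2 (rule 184): 10100000
Gen 3 (rule 154): 00010000
Gen 4 (rule 184): 00001000
Gen 5 (rule 154): 00010100
Gen 6 (rule 184): 00001010
Gen 7 (rule 154): 00010001
Gen 8 (rule 184): 00001000
Gen 9 (rule 154): 00010100
Gen 10 (rule 184): 00001010
Gen 11 (rule 154): 00010001
Gen 12 (rule 184): 00001000
Gen 13 (rule 154): 00010100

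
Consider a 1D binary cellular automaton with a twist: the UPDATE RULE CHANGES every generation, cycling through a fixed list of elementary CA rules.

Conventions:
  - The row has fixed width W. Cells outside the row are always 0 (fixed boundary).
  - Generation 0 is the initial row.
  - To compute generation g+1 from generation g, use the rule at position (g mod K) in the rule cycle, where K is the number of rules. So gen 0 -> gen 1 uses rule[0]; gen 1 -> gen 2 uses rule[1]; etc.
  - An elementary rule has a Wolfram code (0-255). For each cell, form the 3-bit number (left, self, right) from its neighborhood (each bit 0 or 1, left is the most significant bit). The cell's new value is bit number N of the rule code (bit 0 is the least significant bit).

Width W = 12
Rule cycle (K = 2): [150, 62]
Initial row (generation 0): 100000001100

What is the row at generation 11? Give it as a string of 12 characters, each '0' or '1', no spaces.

Gen 0: 100000001100
Gen 1 (rule 150): 110000010010
Gen 2 (rule 62): 101000111111
Gen 3 (rule 150): 101101011110
Gen 4 (rule 62): 111011110001
Gen 5 (rule 150): 010001101011
Gen 6 (rule 62): 111011011110
Gen 7 (rule 150): 010000001101
Gen 8 (rule 62): 111000011011
Gen 9 (rule 150): 010100100000
Gen 10 (rule 62): 111111110000
Gen 11 (rule 150): 011111101000

Answer: 011111101000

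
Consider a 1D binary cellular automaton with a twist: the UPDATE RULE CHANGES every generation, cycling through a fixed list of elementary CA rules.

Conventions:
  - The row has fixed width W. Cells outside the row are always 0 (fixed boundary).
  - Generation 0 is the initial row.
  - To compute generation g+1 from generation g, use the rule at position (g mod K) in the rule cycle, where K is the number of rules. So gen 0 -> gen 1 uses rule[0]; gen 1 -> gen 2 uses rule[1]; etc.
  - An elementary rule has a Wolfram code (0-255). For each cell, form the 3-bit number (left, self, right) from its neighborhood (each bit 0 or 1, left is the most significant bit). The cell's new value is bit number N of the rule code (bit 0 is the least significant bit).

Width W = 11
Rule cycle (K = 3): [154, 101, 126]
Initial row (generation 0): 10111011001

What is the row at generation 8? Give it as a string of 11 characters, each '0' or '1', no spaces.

Gen 0: 10111011001
Gen 1 (rule 154): 00110010110
Gen 2 (rule 101): 10010011010
Gen 3 (rule 126): 11111111111
Gen 4 (rule 154): 11111111110
Gen 5 (rule 101): 00000000010
Gen 6 (rule 126): 00000000111
Gen 7 (rule 154): 00000001110
Gen 8 (rule 101): 11111100010

Answer: 11111100010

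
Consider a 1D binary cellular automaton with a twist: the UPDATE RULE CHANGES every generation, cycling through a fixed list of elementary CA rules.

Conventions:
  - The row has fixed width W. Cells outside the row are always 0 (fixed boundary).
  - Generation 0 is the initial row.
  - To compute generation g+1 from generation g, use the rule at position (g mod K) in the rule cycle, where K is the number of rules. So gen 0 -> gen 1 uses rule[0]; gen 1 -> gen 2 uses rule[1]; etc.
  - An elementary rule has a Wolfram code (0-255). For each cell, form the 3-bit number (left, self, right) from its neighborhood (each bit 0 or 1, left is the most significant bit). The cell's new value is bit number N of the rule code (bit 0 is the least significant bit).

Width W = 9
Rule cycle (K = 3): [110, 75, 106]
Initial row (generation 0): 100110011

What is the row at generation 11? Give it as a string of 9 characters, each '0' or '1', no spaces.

Gen 0: 100110011
Gen 1 (rule 110): 101110111
Gen 2 (rule 75): 001010101
Gen 3 (rule 106): 010101010
Gen 4 (rule 110): 111111110
Gen 5 (rule 75): 100000010
Gen 6 (rule 106): 000000100
Gen 7 (rule 110): 000001100
Gen 8 (rule 75): 111111101
Gen 9 (rule 106): 100000110
Gen 10 (rule 110): 100001110
Gen 11 (rule 75): 001111010

Answer: 001111010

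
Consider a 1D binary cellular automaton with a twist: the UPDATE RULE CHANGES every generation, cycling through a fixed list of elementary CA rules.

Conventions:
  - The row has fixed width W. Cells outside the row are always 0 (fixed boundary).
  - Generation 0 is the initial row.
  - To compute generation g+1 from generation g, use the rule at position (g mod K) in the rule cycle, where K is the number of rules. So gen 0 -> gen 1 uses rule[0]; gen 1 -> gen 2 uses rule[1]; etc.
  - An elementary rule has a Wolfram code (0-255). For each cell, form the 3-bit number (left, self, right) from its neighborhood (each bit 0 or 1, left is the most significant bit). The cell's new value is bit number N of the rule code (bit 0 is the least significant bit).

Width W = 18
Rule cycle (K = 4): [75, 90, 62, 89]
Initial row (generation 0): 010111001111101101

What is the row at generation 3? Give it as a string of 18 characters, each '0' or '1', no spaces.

Answer: 110100110011111001

Derivation:
Gen 0: 010111001111101101
Gen 1 (rule 75): 100101011000101100
Gen 2 (rule 90): 011000011101001110
Gen 3 (rule 62): 110100110011111001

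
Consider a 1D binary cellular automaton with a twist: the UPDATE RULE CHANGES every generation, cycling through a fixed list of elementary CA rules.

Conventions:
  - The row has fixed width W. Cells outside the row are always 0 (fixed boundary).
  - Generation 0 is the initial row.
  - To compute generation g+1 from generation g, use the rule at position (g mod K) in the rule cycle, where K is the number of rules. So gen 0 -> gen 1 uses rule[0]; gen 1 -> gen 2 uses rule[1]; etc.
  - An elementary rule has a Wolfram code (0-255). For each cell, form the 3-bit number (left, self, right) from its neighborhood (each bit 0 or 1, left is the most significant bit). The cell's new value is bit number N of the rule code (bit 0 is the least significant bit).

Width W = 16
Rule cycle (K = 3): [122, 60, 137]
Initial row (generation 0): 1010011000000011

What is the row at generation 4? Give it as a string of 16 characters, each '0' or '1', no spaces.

Gen 0: 1010011000000011
Gen 1 (rule 122): 0101111100000111
Gen 2 (rule 60): 0111000010000100
Gen 3 (rule 137): 0110011000110001
Gen 4 (rule 122): 1111111101111010

Answer: 1111111101111010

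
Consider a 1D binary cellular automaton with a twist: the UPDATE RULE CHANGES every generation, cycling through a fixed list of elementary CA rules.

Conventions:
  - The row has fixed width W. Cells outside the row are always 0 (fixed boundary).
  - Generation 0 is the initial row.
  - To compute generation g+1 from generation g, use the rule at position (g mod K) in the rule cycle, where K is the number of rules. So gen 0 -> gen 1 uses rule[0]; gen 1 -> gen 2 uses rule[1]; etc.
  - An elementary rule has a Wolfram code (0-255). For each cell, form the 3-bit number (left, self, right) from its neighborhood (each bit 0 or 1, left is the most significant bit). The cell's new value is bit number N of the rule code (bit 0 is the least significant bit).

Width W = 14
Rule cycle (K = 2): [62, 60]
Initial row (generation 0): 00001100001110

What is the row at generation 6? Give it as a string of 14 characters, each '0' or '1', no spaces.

Answer: 01001100001000

Derivation:
Gen 0: 00001100001110
Gen 1 (rule 62): 00011010011001
Gen 2 (rule 60): 00010111010101
Gen 3 (rule 62): 00111100111111
Gen 4 (rule 60): 00100010100000
Gen 5 (rule 62): 01110111110000
Gen 6 (rule 60): 01001100001000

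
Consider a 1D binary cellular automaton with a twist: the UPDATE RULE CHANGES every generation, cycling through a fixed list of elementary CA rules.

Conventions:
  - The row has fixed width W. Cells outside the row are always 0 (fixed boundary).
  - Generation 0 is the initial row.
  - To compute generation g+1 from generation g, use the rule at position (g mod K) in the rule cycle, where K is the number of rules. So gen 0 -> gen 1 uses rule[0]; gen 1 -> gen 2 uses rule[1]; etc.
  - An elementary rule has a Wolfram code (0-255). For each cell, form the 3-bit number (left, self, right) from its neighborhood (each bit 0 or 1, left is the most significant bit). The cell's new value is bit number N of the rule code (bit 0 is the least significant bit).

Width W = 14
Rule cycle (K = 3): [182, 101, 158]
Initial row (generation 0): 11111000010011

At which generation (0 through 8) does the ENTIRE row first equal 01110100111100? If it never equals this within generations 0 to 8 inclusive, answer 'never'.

Gen 0: 11111000010011
Gen 1 (rule 182): 01110100111100
Gen 2 (rule 101): 00011100000101
Gen 3 (rule 158): 00111010001101
Gen 4 (rule 182): 01010111010011
Gen 5 (rule 101): 01111001110001
Gen 6 (rule 158): 11110111101011
Gen 7 (rule 182): 01101011011100
Gen 8 (rule 101): 00111101100101

Answer: 1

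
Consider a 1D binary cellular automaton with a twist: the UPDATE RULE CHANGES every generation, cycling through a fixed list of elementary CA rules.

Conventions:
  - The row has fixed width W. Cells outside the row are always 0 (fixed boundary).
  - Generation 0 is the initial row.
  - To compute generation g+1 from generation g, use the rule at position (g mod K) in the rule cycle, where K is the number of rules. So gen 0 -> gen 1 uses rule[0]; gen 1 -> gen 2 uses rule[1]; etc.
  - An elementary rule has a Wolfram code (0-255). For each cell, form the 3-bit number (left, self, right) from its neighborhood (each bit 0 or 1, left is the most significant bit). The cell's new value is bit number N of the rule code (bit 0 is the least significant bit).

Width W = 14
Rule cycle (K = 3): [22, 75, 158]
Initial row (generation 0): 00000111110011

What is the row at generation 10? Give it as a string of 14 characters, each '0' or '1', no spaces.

Gen 0: 00000111110011
Gen 1 (rule 22): 00001000001100
Gen 2 (rule 75): 11110011111101
Gen 3 (rule 158): 11101111111001
Gen 4 (rule 22): 00000000000111
Gen 5 (rule 75): 11111111111101
Gen 6 (rule 158): 11111111111001
Gen 7 (rule 22): 00000000000111
Gen 8 (rule 75): 11111111111101
Gen 9 (rule 158): 11111111111001
Gen 10 (rule 22): 00000000000111

Answer: 00000000000111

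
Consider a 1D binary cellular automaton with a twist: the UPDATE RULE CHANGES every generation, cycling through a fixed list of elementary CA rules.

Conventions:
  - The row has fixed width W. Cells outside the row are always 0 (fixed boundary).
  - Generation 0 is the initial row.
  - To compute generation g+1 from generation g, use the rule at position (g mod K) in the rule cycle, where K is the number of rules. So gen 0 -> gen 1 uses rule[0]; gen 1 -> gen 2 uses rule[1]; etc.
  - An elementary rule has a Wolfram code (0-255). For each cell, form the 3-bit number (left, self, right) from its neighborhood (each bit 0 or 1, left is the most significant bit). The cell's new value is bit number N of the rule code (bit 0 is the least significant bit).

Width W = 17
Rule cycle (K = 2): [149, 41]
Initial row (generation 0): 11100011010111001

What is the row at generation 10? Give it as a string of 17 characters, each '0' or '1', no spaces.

Gen 0: 11100011010111001
Gen 1 (rule 149): 01011000010010101
Gen 2 (rule 41): 00110011000001010
Gen 3 (rule 149): 10001000111101011
Gen 4 (rule 41): 00100010100010110
Gen 5 (rule 149): 10111010111010001
Gen 6 (rule 41): 01100101100100100
Gen 7 (rule 149): 00010100010110111
Gen 8 (rule 41): 11001001001101100
Gen 9 (rule 149): 00101101100000011
Gen 10 (rule 41): 10011011001111010

Answer: 10011011001111010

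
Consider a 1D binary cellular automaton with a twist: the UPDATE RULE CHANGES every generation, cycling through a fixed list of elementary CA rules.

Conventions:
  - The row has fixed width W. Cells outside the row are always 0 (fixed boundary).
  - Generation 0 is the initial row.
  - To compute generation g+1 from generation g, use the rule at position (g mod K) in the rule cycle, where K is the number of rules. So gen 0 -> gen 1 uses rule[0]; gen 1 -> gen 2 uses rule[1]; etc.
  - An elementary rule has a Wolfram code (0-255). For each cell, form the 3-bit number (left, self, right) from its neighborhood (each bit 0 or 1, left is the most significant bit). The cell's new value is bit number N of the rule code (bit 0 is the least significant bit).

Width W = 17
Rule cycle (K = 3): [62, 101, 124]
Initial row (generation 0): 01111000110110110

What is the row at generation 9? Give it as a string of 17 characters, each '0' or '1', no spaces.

Answer: 01101110001101111

Derivation:
Gen 0: 01111000110110110
Gen 1 (rule 62): 11000101101101101
Gen 2 (rule 101): 01010110110110111
Gen 3 (rule 124): 01111111111111101
Gen 4 (rule 62): 11000000000000011
Gen 5 (rule 101): 01011111111111001
Gen 6 (rule 124): 01110000000001101
Gen 7 (rule 62): 11001000000011011
Gen 8 (rule 101): 01001011111001101
Gen 9 (rule 124): 01101110001101111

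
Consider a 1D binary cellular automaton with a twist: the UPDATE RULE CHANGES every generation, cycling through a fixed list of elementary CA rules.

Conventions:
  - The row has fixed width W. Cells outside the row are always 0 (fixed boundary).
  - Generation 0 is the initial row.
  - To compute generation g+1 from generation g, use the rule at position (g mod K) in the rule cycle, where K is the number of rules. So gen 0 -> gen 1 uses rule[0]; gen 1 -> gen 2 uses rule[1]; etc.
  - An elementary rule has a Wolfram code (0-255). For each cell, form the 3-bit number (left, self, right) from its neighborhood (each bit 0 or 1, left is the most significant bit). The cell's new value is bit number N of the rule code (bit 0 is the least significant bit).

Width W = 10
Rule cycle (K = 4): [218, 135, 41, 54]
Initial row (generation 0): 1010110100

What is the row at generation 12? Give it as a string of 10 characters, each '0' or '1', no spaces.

Gen 0: 1010110100
Gen 1 (rule 218): 0000110010
Gen 2 (rule 135): 1111000110
Gen 3 (rule 41): 1000010100
Gen 4 (rule 54): 1100111110
Gen 5 (rule 218): 1111111111
Gen 6 (rule 135): 0111111110
Gen 7 (rule 41): 0100000000
Gen 8 (rule 54): 1110000000
Gen 9 (rule 218): 1111000000
Gen 10 (rule 135): 0110011111
Gen 11 (rule 41): 0100010000
Gen 12 (rule 54): 1110111000

Answer: 1110111000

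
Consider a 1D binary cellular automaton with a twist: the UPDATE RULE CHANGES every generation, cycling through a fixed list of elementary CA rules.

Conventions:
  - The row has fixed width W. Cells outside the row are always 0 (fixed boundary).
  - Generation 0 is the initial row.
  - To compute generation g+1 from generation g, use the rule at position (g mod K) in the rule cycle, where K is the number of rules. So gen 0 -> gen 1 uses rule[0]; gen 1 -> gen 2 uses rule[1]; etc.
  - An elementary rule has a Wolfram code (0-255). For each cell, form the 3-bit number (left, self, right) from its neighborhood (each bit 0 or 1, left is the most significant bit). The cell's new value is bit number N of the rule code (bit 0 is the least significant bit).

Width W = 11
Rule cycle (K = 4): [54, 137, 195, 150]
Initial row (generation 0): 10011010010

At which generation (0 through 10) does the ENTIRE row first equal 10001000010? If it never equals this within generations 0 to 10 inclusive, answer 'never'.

Answer: 6

Derivation:
Gen 0: 10011010010
Gen 1 (rule 54): 11100111111
Gen 2 (rule 137): 11000111110
Gen 3 (rule 195): 01011011110
Gen 4 (rule 150): 11000001101
Gen 5 (rule 54): 00100010011
Gen 6 (rule 137): 10001000010
Gen 7 (rule 195): 00110011100
Gen 8 (rule 150): 01001101010
Gen 9 (rule 54): 11110011111
Gen 10 (rule 137): 11100011110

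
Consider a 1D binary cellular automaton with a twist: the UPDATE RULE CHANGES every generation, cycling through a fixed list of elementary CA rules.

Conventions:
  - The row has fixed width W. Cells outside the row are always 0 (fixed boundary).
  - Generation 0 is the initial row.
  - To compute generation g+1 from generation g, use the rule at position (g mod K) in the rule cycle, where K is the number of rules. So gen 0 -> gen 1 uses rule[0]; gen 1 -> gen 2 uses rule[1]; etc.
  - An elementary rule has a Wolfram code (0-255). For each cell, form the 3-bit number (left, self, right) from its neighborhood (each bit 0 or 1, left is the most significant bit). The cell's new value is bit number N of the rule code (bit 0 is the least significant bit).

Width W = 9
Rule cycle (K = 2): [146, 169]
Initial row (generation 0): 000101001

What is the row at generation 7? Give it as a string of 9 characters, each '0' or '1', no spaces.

Answer: 010000110

Derivation:
Gen 0: 000101001
Gen 1 (rule 146): 001000110
Gen 2 (rule 169): 100010100
Gen 3 (rule 146): 010100010
Gen 4 (rule 169): 001001000
Gen 5 (rule 146): 010110100
Gen 6 (rule 169): 001101001
Gen 7 (rule 146): 010000110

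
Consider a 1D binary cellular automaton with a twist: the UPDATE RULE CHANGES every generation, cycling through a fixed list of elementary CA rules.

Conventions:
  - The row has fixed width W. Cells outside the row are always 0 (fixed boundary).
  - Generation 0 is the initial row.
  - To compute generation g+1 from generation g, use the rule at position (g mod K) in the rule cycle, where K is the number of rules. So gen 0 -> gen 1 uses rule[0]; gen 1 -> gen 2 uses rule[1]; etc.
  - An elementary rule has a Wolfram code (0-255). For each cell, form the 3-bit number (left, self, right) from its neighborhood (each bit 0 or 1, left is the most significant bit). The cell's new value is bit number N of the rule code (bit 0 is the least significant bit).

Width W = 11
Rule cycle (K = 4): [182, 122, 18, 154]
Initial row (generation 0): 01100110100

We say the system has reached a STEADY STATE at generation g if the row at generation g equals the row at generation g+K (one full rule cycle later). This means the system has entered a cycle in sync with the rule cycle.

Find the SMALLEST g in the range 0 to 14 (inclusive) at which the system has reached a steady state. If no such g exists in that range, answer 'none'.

Gen 0: 01100110100
Gen 1 (rule 182): 10011001110
Gen 2 (rule 122): 01111111011
Gen 3 (rule 18): 10000000000
Gen 4 (rule 154): 01000000000
Gen 5 (rule 182): 11100000000
Gen 6 (rule 122): 10110000000
Gen 7 (rule 18): 00001000000
Gen 8 (rule 154): 00010100000
Gen 9 (rule 182): 00111110000
Gen 10 (rule 122): 01100011000
Gen 11 (rule 18): 10010100100
Gen 12 (rule 154): 01100011010
Gen 13 (rule 182): 10010100111
Gen 14 (rule 122): 01101011101
Gen 15 (rule 18): 10000000000
Gen 16 (rule 154): 01000000000
Gen 17 (rule 182): 11100000000
Gen 18 (rule 122): 10110000000

Answer: none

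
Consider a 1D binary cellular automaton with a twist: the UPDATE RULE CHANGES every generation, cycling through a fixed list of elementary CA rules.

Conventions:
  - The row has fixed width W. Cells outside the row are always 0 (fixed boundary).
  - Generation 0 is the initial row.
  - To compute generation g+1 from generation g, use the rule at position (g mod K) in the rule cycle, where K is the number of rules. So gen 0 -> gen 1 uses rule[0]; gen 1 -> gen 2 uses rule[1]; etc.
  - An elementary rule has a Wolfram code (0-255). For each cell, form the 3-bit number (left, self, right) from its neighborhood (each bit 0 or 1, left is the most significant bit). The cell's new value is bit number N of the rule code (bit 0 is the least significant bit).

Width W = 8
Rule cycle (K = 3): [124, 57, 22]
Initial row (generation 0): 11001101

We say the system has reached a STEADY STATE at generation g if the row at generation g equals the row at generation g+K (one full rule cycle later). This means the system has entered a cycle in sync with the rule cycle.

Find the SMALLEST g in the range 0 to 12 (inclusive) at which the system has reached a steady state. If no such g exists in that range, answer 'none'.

Gen 0: 11001101
Gen 1 (rule 124): 11101111
Gen 2 (rule 57): 10011000
Gen 3 (rule 22): 11100100
Gen 4 (rule 124): 10110110
Gen 5 (rule 57): 01101101
Gen 6 (rule 22): 10000001
Gen 7 (rule 124): 11000001
Gen 8 (rule 57): 10111100
Gen 9 (rule 22): 10000010
Gen 10 (rule 124): 11000011
Gen 11 (rule 57): 10111010
Gen 12 (rule 22): 10000011
Gen 13 (rule 124): 11000011
Gen 14 (rule 57): 10111010
Gen 15 (rule 22): 10000011

Answer: 10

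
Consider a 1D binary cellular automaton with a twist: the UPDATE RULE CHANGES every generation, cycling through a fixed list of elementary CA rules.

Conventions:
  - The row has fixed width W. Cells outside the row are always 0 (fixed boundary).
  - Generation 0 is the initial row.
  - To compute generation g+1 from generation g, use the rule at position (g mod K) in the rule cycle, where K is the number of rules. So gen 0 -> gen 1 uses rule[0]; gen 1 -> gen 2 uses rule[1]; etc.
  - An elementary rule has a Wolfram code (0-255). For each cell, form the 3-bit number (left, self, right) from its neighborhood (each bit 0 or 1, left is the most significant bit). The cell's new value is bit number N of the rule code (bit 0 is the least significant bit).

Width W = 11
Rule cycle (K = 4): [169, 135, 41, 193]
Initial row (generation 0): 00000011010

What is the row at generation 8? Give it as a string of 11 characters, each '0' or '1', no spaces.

Answer: 01111000101

Derivation:
Gen 0: 00000011010
Gen 1 (rule 169): 11111010100
Gen 2 (rule 135): 01110010101
Gen 3 (rule 41): 01000001010
Gen 4 (rule 193): 00011100000
Gen 5 (rule 169): 11011001111
Gen 6 (rule 135): 00000010110
Gen 7 (rule 41): 11111001100
Gen 8 (rule 193): 01111000101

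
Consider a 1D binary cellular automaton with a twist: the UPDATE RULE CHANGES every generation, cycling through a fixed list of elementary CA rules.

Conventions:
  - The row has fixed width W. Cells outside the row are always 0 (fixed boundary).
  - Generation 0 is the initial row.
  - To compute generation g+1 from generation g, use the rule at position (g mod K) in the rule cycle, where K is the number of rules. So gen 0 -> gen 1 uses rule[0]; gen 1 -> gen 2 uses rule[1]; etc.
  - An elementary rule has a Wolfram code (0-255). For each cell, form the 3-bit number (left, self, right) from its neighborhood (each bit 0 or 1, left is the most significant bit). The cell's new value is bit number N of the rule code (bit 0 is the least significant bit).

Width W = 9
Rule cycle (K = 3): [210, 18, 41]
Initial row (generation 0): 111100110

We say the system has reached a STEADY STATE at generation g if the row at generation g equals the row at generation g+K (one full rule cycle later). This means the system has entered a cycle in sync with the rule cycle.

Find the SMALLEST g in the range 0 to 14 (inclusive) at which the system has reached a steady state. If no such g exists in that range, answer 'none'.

Answer: 2

Derivation:
Gen 0: 111100110
Gen 1 (rule 210): 011111011
Gen 2 (rule 18): 100000000
Gen 3 (rule 41): 001111111
Gen 4 (rule 210): 010111111
Gen 5 (rule 18): 100000000
Gen 6 (rule 41): 001111111
Gen 7 (rule 210): 010111111
Gen 8 (rule 18): 100000000
Gen 9 (rule 41): 001111111
Gen 10 (rule 210): 010111111
Gen 11 (rule 18): 100000000
Gen 12 (rule 41): 001111111
Gen 13 (rule 210): 010111111
Gen 14 (rule 18): 100000000
Gen 15 (rule 41): 001111111
Gen 16 (rule 210): 010111111
Gen 17 (rule 18): 100000000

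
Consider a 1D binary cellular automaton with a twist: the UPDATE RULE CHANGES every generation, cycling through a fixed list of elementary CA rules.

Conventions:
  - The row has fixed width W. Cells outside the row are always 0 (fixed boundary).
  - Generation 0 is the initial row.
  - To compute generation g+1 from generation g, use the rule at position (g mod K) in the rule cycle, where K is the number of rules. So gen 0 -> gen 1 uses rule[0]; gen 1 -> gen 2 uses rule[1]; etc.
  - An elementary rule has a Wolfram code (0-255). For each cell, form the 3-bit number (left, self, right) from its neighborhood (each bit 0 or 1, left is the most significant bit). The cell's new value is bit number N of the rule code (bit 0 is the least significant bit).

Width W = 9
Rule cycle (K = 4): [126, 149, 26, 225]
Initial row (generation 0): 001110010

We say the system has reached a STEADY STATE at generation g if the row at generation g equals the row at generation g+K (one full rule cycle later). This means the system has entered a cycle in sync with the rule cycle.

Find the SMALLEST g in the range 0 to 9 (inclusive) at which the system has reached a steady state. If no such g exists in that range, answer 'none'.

Answer: 9

Derivation:
Gen 0: 001110010
Gen 1 (rule 126): 011011111
Gen 2 (rule 149): 000001110
Gen 3 (rule 26): 000011001
Gen 4 (rule 225): 111001000
Gen 5 (rule 126): 101111100
Gen 6 (rule 149): 100111011
Gen 7 (rule 26): 011100010
Gen 8 (rule 225): 001101000
Gen 9 (rule 126): 011111100
Gen 10 (rule 149): 001111011
Gen 11 (rule 26): 011000010
Gen 12 (rule 225): 001011000
Gen 13 (rule 126): 011111100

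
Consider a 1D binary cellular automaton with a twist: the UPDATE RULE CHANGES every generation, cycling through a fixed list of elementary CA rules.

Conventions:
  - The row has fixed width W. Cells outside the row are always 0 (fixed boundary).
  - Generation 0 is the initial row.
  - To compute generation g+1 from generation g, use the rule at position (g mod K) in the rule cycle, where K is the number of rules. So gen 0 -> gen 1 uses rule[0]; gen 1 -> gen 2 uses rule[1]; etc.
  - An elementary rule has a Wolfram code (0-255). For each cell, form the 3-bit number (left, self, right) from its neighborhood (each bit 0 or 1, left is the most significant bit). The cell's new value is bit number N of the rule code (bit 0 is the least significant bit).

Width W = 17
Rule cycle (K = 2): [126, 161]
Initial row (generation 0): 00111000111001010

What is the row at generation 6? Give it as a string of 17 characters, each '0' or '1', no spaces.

Gen 0: 00111000111001010
Gen 1 (rule 126): 01101101101111111
Gen 2 (rule 161): 00010010010111110
Gen 3 (rule 126): 00111111111100011
Gen 4 (rule 161): 10011111111001000
Gen 5 (rule 126): 11110000001111100
Gen 6 (rule 161): 01100111100111001

Answer: 01100111100111001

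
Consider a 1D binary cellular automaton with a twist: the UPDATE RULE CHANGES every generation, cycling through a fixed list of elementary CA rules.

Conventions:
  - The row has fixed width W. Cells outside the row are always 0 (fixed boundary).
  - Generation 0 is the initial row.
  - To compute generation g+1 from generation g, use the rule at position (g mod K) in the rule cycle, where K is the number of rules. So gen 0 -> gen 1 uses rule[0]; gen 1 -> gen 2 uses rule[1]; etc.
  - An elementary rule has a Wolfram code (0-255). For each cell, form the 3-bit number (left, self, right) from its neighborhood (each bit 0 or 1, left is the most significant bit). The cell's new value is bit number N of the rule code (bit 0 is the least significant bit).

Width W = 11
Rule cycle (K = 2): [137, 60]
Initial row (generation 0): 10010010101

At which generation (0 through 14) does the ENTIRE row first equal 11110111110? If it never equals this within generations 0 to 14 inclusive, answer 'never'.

Gen 0: 10010010101
Gen 1 (rule 137): 00000000000
Gen 2 (rule 60): 00000000000
Gen 3 (rule 137): 11111111111
Gen 4 (rule 60): 10000000000
Gen 5 (rule 137): 00111111111
Gen 6 (rule 60): 00100000000
Gen 7 (rule 137): 10001111111
Gen 8 (rule 60): 11001000000
Gen 9 (rule 137): 10000011111
Gen 10 (rule 60): 11000010000
Gen 11 (rule 137): 10011000111
Gen 12 (rule 60): 11010100100
Gen 13 (rule 137): 10000000001
Gen 14 (rule 60): 11000000001

Answer: never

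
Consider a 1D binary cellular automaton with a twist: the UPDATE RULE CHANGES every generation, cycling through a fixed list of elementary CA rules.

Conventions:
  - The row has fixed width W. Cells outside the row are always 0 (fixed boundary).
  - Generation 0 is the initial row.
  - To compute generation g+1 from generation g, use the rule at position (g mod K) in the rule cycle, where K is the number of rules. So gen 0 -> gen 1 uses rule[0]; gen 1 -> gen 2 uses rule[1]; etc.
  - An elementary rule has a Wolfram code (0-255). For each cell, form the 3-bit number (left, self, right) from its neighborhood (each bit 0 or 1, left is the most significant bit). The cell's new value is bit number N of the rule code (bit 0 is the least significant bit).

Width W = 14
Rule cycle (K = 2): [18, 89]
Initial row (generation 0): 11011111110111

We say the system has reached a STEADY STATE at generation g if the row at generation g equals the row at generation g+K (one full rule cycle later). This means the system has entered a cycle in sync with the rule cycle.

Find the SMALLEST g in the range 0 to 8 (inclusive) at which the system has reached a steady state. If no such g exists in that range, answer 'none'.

Gen 0: 11011111110111
Gen 1 (rule 18): 00000000000000
Gen 2 (rule 89): 11111111111111
Gen 3 (rule 18): 00000000000000
Gen 4 (rule 89): 11111111111111
Gen 5 (rule 18): 00000000000000
Gen 6 (rule 89): 11111111111111
Gen 7 (rule 18): 00000000000000
Gen 8 (rule 89): 11111111111111
Gen 9 (rule 18): 00000000000000
Gen 10 (rule 89): 11111111111111

Answer: 1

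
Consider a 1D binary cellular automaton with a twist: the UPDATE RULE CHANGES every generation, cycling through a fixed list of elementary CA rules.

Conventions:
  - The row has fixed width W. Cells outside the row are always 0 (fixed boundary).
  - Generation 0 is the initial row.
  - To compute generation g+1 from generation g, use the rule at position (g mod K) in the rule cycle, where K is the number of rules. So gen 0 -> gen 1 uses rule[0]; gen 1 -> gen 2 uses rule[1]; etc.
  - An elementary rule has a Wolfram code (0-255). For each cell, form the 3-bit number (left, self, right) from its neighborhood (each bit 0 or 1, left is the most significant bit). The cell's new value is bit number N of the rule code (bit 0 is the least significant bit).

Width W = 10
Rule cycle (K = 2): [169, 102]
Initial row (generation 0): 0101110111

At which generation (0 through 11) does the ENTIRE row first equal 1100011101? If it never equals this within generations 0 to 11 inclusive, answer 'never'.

Answer: never

Derivation:
Gen 0: 0101110111
Gen 1 (rule 169): 0011101110
Gen 2 (rule 102): 0100110010
Gen 3 (rule 169): 0000100000
Gen 4 (rule 102): 0001100000
Gen 5 (rule 169): 1101001111
Gen 6 (rule 102): 0111010001
Gen 7 (rule 169): 0110100100
Gen 8 (rule 102): 1011101100
Gen 9 (rule 169): 0111011001
Gen 10 (rule 102): 1001101011
Gen 11 (rule 169): 0001010110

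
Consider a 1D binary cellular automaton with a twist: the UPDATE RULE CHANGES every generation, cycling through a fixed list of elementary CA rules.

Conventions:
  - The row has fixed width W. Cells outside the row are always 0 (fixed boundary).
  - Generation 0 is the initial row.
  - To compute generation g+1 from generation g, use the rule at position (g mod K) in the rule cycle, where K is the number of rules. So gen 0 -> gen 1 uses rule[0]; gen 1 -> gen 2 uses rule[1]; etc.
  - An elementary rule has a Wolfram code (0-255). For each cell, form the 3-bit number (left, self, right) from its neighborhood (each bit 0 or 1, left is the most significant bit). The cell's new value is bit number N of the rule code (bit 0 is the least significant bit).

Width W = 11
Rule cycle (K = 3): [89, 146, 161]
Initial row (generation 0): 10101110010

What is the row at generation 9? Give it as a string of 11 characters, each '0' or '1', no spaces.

Answer: 00100010000

Derivation:
Gen 0: 10101110010
Gen 1 (rule 89): 00001011001
Gen 2 (rule 146): 00010000110
Gen 3 (rule 161): 11000110000
Gen 4 (rule 89): 11110111111
Gen 5 (rule 146): 01100011110
Gen 6 (rule 161): 00001001100
Gen 7 (rule 89): 11100101111
Gen 8 (rule 146): 01011000110
Gen 9 (rule 161): 00100010000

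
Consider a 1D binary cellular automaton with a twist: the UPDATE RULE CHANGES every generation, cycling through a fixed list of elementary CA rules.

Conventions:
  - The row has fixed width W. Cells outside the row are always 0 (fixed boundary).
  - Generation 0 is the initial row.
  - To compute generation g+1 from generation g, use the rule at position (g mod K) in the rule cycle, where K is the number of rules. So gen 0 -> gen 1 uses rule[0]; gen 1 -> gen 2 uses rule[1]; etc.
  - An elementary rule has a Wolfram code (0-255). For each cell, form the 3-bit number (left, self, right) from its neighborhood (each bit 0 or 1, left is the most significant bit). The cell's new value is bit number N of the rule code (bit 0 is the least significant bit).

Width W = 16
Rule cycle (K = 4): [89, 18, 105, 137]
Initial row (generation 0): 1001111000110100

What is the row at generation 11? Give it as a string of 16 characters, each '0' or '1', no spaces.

Gen 0: 1001111000110100
Gen 1 (rule 89): 0101001110110011
Gen 2 (rule 18): 1000110000001100
Gen 3 (rule 105): 0010110111101101
Gen 4 (rule 137): 1000100111001000
Gen 5 (rule 89): 0110010101100111
Gen 6 (rule 18): 1001100000011000
Gen 7 (rule 105): 0001101111011011
Gen 8 (rule 137): 1101001110010010
Gen 9 (rule 89): 1100101011001001
Gen 10 (rule 18): 0011000000110110
Gen 11 (rule 105): 1011011110111110

Answer: 1011011110111110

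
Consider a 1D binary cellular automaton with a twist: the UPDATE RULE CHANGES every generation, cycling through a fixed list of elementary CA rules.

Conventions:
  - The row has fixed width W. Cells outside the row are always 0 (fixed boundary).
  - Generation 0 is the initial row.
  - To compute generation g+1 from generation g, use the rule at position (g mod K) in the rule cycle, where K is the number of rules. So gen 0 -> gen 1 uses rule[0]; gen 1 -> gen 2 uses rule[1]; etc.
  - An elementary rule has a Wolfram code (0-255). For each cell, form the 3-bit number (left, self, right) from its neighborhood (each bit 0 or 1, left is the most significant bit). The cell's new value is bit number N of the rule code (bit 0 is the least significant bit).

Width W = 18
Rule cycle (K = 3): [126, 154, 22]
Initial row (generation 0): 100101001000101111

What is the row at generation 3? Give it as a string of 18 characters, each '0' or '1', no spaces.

Answer: 000000000110000001

Derivation:
Gen 0: 100101001000101111
Gen 1 (rule 126): 111111111101111001
Gen 2 (rule 154): 111111111001110110
Gen 3 (rule 22): 000000000110000001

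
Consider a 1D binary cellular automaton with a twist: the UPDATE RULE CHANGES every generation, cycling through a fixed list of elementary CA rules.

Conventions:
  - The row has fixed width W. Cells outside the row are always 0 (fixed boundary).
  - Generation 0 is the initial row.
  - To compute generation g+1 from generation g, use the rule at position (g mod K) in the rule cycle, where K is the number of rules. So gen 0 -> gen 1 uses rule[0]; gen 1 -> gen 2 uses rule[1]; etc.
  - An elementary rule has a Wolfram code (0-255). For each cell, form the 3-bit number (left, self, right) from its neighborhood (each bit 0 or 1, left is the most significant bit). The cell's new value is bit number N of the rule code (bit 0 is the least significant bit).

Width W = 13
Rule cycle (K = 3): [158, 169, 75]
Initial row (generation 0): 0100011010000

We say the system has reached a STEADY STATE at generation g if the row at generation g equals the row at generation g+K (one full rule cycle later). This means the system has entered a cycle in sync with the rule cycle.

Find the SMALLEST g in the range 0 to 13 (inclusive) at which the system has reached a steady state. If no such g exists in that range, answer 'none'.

Gen 0: 0100011010000
Gen 1 (rule 158): 1110110011000
Gen 2 (rule 169): 1101100010011
Gen 3 (rule 75): 1101101100111
Gen 4 (rule 158): 1001001011110
Gen 5 (rule 169): 0000000111100
Gen 6 (rule 75): 1111111100101
Gen 7 (rule 158): 1111111011101
Gen 8 (rule 169): 1111110111010
Gen 9 (rule 75): 1000010101000
Gen 10 (rule 158): 1100110101100
Gen 11 (rule 169): 1000101011001
Gen 12 (rule 75): 0011000011010
Gen 13 (rule 158): 0110100110011
Gen 14 (rule 169): 0101000100010
Gen 15 (rule 75): 1000011001100
Gen 16 (rule 158): 1100110111010

Answer: none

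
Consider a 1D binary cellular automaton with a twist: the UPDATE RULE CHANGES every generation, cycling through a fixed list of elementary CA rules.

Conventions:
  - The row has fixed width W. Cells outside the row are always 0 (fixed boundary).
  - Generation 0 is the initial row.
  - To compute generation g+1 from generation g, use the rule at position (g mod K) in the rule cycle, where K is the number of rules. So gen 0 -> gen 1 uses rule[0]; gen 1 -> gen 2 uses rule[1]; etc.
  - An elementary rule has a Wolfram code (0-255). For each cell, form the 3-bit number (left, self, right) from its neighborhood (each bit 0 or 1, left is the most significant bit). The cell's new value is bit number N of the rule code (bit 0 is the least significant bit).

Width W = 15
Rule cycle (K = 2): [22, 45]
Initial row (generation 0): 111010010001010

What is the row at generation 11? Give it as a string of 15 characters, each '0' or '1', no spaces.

Answer: 000000000101101

Derivation:
Gen 0: 111010010001010
Gen 1 (rule 22): 000011111011011
Gen 2 (rule 45): 111010000110110
Gen 3 (rule 22): 000011001000001
Gen 4 (rule 45): 111010001011101
Gen 5 (rule 22): 000011011000001
Gen 6 (rule 45): 111010110011101
Gen 7 (rule 22): 000010001100001
Gen 8 (rule 45): 111010101001101
Gen 9 (rule 22): 000010101110001
Gen 10 (rule 45): 111011111000101
Gen 11 (rule 22): 000000000101101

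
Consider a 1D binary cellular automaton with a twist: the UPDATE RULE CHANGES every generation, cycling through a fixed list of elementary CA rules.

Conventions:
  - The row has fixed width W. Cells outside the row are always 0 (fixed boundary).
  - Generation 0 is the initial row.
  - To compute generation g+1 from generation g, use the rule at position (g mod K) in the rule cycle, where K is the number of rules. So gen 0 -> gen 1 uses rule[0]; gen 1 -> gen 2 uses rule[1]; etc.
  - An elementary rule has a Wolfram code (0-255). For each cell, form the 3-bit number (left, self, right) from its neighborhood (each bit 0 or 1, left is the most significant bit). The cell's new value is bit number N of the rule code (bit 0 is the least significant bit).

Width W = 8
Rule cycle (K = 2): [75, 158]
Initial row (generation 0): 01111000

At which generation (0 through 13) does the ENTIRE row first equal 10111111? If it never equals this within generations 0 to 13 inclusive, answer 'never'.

Answer: never

Derivation:
Gen 0: 01111000
Gen 1 (rule 75): 11001011
Gen 2 (rule 158): 10111010
Gen 3 (rule 75): 00101000
Gen 4 (rule 158): 01101100
Gen 5 (rule 75): 11101101
Gen 6 (rule 158): 11001001
Gen 7 (rule 75): 11010010
Gen 8 (rule 158): 10011111
Gen 9 (rule 75): 00110001
Gen 10 (rule 158): 01101011
Gen 11 (rule 75): 11100011
Gen 12 (rule 158): 11010110
Gen 13 (rule 75): 11000110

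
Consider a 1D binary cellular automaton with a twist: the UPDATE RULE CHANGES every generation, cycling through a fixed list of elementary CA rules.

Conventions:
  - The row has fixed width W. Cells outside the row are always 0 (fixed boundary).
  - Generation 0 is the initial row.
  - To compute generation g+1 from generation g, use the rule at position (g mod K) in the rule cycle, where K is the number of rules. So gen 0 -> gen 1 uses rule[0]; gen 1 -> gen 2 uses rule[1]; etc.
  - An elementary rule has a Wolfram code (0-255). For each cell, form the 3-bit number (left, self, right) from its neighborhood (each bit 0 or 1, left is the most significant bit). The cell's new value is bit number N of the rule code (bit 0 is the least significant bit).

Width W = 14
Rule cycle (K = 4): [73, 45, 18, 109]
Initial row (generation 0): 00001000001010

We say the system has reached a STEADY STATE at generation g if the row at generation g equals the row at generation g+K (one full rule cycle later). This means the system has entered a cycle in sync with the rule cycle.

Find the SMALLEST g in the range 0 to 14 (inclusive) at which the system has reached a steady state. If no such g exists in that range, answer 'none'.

Gen 0: 00001000001010
Gen 1 (rule 73): 11100011100000
Gen 2 (rule 45): 10001010001111
Gen 3 (rule 18): 01010001010000
Gen 4 (rule 109): 01110101110111
Gen 5 (rule 73): 01010001010101
Gen 6 (rule 45): 01110101111111
Gen 7 (rule 18): 10000000000000
Gen 8 (rule 109): 10111111111111
Gen 9 (rule 73): 00100000000001
Gen 10 (rule 45): 10101111111101
Gen 11 (rule 18): 00000000000000
Gen 12 (rule 109): 11111111111111
Gen 13 (rule 73): 10000000000001
Gen 14 (rule 45): 10111111111101
Gen 15 (rule 18): 00000000000000
Gen 16 (rule 109): 11111111111111
Gen 17 (rule 73): 10000000000001
Gen 18 (rule 45): 10111111111101

Answer: 11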